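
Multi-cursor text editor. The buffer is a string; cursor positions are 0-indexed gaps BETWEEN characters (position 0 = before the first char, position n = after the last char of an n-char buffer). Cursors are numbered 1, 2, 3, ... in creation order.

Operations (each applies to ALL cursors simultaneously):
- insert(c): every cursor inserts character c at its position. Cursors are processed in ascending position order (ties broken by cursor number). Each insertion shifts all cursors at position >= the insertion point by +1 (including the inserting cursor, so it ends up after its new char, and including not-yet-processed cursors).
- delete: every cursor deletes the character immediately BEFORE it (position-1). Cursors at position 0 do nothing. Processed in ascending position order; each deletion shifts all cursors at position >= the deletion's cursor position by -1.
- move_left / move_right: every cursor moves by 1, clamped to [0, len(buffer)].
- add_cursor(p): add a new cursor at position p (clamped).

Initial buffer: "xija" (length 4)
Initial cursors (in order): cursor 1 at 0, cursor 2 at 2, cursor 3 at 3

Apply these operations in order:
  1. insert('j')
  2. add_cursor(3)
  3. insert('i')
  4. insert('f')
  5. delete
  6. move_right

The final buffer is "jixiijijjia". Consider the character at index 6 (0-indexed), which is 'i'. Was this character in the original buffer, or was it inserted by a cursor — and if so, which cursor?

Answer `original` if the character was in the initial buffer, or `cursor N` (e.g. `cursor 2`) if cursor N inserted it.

After op 1 (insert('j')): buffer="jxijjja" (len 7), cursors c1@1 c2@4 c3@6, authorship 1..2.3.
After op 2 (add_cursor(3)): buffer="jxijjja" (len 7), cursors c1@1 c4@3 c2@4 c3@6, authorship 1..2.3.
After op 3 (insert('i')): buffer="jixiijijjia" (len 11), cursors c1@2 c4@5 c2@7 c3@10, authorship 11..422.33.
After op 4 (insert('f')): buffer="jifxiifjifjjifa" (len 15), cursors c1@3 c4@7 c2@10 c3@14, authorship 111..44222.333.
After op 5 (delete): buffer="jixiijijjia" (len 11), cursors c1@2 c4@5 c2@7 c3@10, authorship 11..422.33.
After op 6 (move_right): buffer="jixiijijjia" (len 11), cursors c1@3 c4@6 c2@8 c3@11, authorship 11..422.33.
Authorship (.=original, N=cursor N): 1 1 . . 4 2 2 . 3 3 .
Index 6: author = 2

Answer: cursor 2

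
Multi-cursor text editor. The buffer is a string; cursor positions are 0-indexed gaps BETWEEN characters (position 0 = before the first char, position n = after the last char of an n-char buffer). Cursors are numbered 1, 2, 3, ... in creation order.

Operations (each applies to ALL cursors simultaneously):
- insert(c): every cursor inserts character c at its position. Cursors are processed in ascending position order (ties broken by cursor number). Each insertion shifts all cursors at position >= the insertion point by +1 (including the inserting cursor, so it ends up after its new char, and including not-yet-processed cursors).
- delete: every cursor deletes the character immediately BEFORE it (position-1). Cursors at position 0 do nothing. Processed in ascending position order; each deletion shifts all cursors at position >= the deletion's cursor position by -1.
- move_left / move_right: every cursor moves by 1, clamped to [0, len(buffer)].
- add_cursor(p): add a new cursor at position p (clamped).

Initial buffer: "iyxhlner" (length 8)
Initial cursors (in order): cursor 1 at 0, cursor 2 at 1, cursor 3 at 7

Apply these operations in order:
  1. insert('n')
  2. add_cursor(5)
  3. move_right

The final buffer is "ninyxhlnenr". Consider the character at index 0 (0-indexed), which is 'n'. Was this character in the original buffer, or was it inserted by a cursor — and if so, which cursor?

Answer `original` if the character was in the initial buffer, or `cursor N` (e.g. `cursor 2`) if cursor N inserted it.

After op 1 (insert('n')): buffer="ninyxhlnenr" (len 11), cursors c1@1 c2@3 c3@10, authorship 1.2......3.
After op 2 (add_cursor(5)): buffer="ninyxhlnenr" (len 11), cursors c1@1 c2@3 c4@5 c3@10, authorship 1.2......3.
After op 3 (move_right): buffer="ninyxhlnenr" (len 11), cursors c1@2 c2@4 c4@6 c3@11, authorship 1.2......3.
Authorship (.=original, N=cursor N): 1 . 2 . . . . . . 3 .
Index 0: author = 1

Answer: cursor 1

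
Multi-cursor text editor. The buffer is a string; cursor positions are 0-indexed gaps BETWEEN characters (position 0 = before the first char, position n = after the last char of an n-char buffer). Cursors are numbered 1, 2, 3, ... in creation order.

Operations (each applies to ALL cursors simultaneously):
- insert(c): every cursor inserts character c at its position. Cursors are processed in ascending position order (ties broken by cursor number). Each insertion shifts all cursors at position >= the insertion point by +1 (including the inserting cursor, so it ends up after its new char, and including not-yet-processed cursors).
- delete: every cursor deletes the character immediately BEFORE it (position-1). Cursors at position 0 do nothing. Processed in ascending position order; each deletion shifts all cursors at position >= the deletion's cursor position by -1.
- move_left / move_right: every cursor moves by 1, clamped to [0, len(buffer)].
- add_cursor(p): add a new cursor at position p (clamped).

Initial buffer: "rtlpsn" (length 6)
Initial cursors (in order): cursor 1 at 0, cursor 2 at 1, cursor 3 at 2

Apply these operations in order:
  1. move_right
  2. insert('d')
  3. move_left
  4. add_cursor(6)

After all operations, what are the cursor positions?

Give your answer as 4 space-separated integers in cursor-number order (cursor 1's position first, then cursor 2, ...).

After op 1 (move_right): buffer="rtlpsn" (len 6), cursors c1@1 c2@2 c3@3, authorship ......
After op 2 (insert('d')): buffer="rdtdldpsn" (len 9), cursors c1@2 c2@4 c3@6, authorship .1.2.3...
After op 3 (move_left): buffer="rdtdldpsn" (len 9), cursors c1@1 c2@3 c3@5, authorship .1.2.3...
After op 4 (add_cursor(6)): buffer="rdtdldpsn" (len 9), cursors c1@1 c2@3 c3@5 c4@6, authorship .1.2.3...

Answer: 1 3 5 6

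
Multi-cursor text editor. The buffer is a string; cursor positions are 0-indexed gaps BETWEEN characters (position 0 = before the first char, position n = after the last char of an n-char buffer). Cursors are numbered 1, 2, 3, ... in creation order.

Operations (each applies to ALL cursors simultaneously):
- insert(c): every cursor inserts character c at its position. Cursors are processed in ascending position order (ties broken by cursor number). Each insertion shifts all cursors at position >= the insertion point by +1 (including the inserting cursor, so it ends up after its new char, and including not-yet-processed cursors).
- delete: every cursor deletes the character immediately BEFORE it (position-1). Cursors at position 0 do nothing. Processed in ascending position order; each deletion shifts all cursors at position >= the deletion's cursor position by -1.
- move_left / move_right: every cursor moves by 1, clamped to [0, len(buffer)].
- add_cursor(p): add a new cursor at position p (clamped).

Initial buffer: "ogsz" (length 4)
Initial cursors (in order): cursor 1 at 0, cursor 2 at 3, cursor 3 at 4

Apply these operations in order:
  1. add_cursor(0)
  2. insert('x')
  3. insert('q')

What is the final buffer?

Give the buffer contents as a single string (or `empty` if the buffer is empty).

Answer: xxqqogsxqzxq

Derivation:
After op 1 (add_cursor(0)): buffer="ogsz" (len 4), cursors c1@0 c4@0 c2@3 c3@4, authorship ....
After op 2 (insert('x')): buffer="xxogsxzx" (len 8), cursors c1@2 c4@2 c2@6 c3@8, authorship 14...2.3
After op 3 (insert('q')): buffer="xxqqogsxqzxq" (len 12), cursors c1@4 c4@4 c2@9 c3@12, authorship 1414...22.33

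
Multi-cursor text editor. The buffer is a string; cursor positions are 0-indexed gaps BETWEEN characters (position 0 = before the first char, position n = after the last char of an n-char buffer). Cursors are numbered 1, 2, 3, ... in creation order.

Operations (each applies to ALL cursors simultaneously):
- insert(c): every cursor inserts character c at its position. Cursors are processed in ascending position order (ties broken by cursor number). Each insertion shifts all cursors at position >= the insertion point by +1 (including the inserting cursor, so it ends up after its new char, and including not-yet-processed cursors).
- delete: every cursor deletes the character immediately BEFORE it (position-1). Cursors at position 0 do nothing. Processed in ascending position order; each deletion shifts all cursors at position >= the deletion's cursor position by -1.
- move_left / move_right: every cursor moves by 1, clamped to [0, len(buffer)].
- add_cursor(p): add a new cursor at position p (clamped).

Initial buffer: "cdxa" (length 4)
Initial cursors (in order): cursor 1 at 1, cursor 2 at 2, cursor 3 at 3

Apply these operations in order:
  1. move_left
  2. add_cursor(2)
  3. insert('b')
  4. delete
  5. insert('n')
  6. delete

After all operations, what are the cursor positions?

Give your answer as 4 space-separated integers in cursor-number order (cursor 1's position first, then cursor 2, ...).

After op 1 (move_left): buffer="cdxa" (len 4), cursors c1@0 c2@1 c3@2, authorship ....
After op 2 (add_cursor(2)): buffer="cdxa" (len 4), cursors c1@0 c2@1 c3@2 c4@2, authorship ....
After op 3 (insert('b')): buffer="bcbdbbxa" (len 8), cursors c1@1 c2@3 c3@6 c4@6, authorship 1.2.34..
After op 4 (delete): buffer="cdxa" (len 4), cursors c1@0 c2@1 c3@2 c4@2, authorship ....
After op 5 (insert('n')): buffer="ncndnnxa" (len 8), cursors c1@1 c2@3 c3@6 c4@6, authorship 1.2.34..
After op 6 (delete): buffer="cdxa" (len 4), cursors c1@0 c2@1 c3@2 c4@2, authorship ....

Answer: 0 1 2 2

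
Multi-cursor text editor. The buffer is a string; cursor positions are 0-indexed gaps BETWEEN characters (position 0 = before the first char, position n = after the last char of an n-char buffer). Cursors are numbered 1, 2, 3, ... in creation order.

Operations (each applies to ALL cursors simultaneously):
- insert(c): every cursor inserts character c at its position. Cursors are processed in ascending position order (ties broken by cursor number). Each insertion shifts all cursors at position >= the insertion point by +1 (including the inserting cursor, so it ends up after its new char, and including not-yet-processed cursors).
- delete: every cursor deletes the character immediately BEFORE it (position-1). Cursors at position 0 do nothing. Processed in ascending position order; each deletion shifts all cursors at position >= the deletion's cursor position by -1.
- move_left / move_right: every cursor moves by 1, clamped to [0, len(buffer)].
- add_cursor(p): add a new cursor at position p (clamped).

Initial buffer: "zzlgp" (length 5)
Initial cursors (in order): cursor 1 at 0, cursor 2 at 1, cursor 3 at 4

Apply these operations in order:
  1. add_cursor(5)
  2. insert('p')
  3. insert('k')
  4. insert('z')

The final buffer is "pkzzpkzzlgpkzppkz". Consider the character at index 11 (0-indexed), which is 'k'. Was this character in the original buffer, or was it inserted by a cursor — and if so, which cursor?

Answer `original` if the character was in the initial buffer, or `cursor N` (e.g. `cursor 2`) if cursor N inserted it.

Answer: cursor 3

Derivation:
After op 1 (add_cursor(5)): buffer="zzlgp" (len 5), cursors c1@0 c2@1 c3@4 c4@5, authorship .....
After op 2 (insert('p')): buffer="pzpzlgppp" (len 9), cursors c1@1 c2@3 c3@7 c4@9, authorship 1.2...3.4
After op 3 (insert('k')): buffer="pkzpkzlgpkppk" (len 13), cursors c1@2 c2@5 c3@10 c4@13, authorship 11.22...33.44
After op 4 (insert('z')): buffer="pkzzpkzzlgpkzppkz" (len 17), cursors c1@3 c2@7 c3@13 c4@17, authorship 111.222...333.444
Authorship (.=original, N=cursor N): 1 1 1 . 2 2 2 . . . 3 3 3 . 4 4 4
Index 11: author = 3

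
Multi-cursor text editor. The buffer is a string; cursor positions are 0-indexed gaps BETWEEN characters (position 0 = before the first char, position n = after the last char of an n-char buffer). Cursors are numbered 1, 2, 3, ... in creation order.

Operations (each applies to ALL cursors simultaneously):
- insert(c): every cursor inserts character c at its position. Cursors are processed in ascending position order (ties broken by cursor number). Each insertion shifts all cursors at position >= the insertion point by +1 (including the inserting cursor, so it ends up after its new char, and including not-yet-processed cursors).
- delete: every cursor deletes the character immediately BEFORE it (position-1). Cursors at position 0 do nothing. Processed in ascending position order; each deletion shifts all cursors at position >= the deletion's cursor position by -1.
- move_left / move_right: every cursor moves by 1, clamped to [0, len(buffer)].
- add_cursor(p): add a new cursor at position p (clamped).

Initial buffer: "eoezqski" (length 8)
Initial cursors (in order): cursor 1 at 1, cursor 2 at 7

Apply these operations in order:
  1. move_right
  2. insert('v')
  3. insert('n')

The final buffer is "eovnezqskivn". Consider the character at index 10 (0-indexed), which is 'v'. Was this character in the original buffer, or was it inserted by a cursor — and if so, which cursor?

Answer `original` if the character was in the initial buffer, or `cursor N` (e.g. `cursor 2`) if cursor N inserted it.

Answer: cursor 2

Derivation:
After op 1 (move_right): buffer="eoezqski" (len 8), cursors c1@2 c2@8, authorship ........
After op 2 (insert('v')): buffer="eovezqskiv" (len 10), cursors c1@3 c2@10, authorship ..1......2
After op 3 (insert('n')): buffer="eovnezqskivn" (len 12), cursors c1@4 c2@12, authorship ..11......22
Authorship (.=original, N=cursor N): . . 1 1 . . . . . . 2 2
Index 10: author = 2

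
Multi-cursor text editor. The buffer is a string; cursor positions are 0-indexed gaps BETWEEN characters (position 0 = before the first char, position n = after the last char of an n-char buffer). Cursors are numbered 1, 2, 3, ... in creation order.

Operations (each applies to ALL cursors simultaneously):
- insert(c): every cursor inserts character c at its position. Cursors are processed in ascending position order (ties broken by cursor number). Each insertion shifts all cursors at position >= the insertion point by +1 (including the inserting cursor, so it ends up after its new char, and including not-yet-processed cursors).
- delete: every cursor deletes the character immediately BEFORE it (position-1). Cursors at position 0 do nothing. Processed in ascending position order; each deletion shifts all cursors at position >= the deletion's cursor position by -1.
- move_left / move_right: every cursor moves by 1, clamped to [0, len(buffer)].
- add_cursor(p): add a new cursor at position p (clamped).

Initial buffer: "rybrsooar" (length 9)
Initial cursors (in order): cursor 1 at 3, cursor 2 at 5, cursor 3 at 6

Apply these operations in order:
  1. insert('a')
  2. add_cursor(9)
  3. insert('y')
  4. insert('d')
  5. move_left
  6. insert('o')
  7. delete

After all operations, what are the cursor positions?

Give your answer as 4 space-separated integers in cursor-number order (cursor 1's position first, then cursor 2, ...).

After op 1 (insert('a')): buffer="rybarsaoaoar" (len 12), cursors c1@4 c2@7 c3@9, authorship ...1..2.3...
After op 2 (add_cursor(9)): buffer="rybarsaoaoar" (len 12), cursors c1@4 c2@7 c3@9 c4@9, authorship ...1..2.3...
After op 3 (insert('y')): buffer="rybayrsayoayyoar" (len 16), cursors c1@5 c2@9 c3@13 c4@13, authorship ...11..22.334...
After op 4 (insert('d')): buffer="rybaydrsaydoayyddoar" (len 20), cursors c1@6 c2@11 c3@17 c4@17, authorship ...111..222.33434...
After op 5 (move_left): buffer="rybaydrsaydoayyddoar" (len 20), cursors c1@5 c2@10 c3@16 c4@16, authorship ...111..222.33434...
After op 6 (insert('o')): buffer="rybayodrsayodoayydoodoar" (len 24), cursors c1@6 c2@12 c3@20 c4@20, authorship ...1111..2222.3343344...
After op 7 (delete): buffer="rybaydrsaydoayyddoar" (len 20), cursors c1@5 c2@10 c3@16 c4@16, authorship ...111..222.33434...

Answer: 5 10 16 16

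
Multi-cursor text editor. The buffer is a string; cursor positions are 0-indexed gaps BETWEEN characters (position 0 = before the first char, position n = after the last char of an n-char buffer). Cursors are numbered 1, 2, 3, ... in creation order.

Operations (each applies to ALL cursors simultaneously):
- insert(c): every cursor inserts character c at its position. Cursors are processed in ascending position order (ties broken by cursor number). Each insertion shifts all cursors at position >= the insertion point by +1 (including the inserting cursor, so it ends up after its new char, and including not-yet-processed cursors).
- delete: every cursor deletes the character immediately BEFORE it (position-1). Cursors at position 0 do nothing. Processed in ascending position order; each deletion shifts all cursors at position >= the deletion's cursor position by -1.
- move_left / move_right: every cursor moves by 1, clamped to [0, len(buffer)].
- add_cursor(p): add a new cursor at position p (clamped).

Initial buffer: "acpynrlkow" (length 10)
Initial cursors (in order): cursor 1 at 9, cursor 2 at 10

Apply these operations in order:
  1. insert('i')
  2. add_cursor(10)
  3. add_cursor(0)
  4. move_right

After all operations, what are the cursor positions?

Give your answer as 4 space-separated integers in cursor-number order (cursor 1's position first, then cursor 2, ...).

Answer: 11 12 11 1

Derivation:
After op 1 (insert('i')): buffer="acpynrlkoiwi" (len 12), cursors c1@10 c2@12, authorship .........1.2
After op 2 (add_cursor(10)): buffer="acpynrlkoiwi" (len 12), cursors c1@10 c3@10 c2@12, authorship .........1.2
After op 3 (add_cursor(0)): buffer="acpynrlkoiwi" (len 12), cursors c4@0 c1@10 c3@10 c2@12, authorship .........1.2
After op 4 (move_right): buffer="acpynrlkoiwi" (len 12), cursors c4@1 c1@11 c3@11 c2@12, authorship .........1.2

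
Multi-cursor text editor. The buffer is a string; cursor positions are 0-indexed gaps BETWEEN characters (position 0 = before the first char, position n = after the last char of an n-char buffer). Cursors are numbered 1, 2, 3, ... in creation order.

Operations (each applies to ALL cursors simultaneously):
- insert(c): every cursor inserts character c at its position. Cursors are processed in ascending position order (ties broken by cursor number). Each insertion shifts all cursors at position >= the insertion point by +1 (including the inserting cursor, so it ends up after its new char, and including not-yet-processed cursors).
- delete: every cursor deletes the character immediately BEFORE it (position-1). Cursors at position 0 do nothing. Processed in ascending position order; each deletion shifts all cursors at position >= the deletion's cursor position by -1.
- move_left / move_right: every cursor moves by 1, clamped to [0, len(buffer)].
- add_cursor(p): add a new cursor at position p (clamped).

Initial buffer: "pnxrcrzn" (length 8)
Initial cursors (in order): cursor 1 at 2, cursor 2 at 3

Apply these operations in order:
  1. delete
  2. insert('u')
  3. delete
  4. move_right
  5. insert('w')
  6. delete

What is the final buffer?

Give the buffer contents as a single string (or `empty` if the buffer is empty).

After op 1 (delete): buffer="prcrzn" (len 6), cursors c1@1 c2@1, authorship ......
After op 2 (insert('u')): buffer="puurcrzn" (len 8), cursors c1@3 c2@3, authorship .12.....
After op 3 (delete): buffer="prcrzn" (len 6), cursors c1@1 c2@1, authorship ......
After op 4 (move_right): buffer="prcrzn" (len 6), cursors c1@2 c2@2, authorship ......
After op 5 (insert('w')): buffer="prwwcrzn" (len 8), cursors c1@4 c2@4, authorship ..12....
After op 6 (delete): buffer="prcrzn" (len 6), cursors c1@2 c2@2, authorship ......

Answer: prcrzn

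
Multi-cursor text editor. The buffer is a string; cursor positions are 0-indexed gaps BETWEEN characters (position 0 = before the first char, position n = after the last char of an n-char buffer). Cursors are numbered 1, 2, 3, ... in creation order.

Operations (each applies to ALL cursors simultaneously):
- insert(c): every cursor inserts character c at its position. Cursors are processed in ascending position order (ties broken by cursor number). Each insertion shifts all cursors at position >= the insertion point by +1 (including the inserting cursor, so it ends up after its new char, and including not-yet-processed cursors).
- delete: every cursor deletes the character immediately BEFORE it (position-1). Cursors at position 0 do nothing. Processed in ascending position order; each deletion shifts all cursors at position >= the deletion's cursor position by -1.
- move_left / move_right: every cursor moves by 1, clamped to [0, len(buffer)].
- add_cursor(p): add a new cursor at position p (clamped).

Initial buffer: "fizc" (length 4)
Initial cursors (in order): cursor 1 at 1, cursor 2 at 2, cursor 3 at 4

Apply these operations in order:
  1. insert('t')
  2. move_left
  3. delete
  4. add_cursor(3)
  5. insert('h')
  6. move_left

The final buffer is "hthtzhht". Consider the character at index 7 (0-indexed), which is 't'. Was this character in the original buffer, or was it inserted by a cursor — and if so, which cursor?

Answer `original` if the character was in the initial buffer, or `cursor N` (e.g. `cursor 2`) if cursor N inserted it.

After op 1 (insert('t')): buffer="ftitzct" (len 7), cursors c1@2 c2@4 c3@7, authorship .1.2..3
After op 2 (move_left): buffer="ftitzct" (len 7), cursors c1@1 c2@3 c3@6, authorship .1.2..3
After op 3 (delete): buffer="ttzt" (len 4), cursors c1@0 c2@1 c3@3, authorship 12.3
After op 4 (add_cursor(3)): buffer="ttzt" (len 4), cursors c1@0 c2@1 c3@3 c4@3, authorship 12.3
After op 5 (insert('h')): buffer="hthtzhht" (len 8), cursors c1@1 c2@3 c3@7 c4@7, authorship 1122.343
After op 6 (move_left): buffer="hthtzhht" (len 8), cursors c1@0 c2@2 c3@6 c4@6, authorship 1122.343
Authorship (.=original, N=cursor N): 1 1 2 2 . 3 4 3
Index 7: author = 3

Answer: cursor 3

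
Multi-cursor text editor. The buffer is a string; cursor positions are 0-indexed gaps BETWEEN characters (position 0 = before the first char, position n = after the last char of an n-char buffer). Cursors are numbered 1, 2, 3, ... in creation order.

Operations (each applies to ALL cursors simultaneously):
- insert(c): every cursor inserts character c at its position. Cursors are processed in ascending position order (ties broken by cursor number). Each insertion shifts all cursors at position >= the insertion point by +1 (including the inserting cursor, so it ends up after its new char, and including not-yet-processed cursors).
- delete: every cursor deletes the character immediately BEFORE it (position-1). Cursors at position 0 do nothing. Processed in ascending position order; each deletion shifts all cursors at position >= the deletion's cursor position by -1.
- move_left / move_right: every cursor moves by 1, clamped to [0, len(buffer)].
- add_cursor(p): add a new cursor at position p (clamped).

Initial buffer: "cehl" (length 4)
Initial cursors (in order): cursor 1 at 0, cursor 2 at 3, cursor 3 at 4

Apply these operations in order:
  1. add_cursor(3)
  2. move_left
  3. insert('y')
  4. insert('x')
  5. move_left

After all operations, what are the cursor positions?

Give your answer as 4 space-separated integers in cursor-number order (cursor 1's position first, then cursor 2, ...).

Answer: 1 7 10 7

Derivation:
After op 1 (add_cursor(3)): buffer="cehl" (len 4), cursors c1@0 c2@3 c4@3 c3@4, authorship ....
After op 2 (move_left): buffer="cehl" (len 4), cursors c1@0 c2@2 c4@2 c3@3, authorship ....
After op 3 (insert('y')): buffer="yceyyhyl" (len 8), cursors c1@1 c2@5 c4@5 c3@7, authorship 1..24.3.
After op 4 (insert('x')): buffer="yxceyyxxhyxl" (len 12), cursors c1@2 c2@8 c4@8 c3@11, authorship 11..2424.33.
After op 5 (move_left): buffer="yxceyyxxhyxl" (len 12), cursors c1@1 c2@7 c4@7 c3@10, authorship 11..2424.33.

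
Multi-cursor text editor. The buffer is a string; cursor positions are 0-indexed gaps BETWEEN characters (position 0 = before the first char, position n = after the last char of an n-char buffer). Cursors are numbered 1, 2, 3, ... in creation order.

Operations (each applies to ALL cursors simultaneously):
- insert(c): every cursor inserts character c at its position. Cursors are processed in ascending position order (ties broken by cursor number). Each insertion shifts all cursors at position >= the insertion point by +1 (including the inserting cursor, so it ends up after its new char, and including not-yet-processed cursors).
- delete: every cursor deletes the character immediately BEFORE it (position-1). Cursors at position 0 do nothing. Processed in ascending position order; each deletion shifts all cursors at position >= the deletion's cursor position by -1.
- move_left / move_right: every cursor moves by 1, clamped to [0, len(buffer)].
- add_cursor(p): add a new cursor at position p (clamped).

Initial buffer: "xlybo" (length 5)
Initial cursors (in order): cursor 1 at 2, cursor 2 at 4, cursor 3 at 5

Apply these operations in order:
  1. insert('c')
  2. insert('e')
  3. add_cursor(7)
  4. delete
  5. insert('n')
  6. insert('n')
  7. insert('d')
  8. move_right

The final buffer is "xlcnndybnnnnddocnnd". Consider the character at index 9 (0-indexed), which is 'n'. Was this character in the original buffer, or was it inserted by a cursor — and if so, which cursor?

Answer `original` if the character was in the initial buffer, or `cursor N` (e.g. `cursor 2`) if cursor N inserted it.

After op 1 (insert('c')): buffer="xlcybcoc" (len 8), cursors c1@3 c2@6 c3@8, authorship ..1..2.3
After op 2 (insert('e')): buffer="xlceybceoce" (len 11), cursors c1@4 c2@8 c3@11, authorship ..11..22.33
After op 3 (add_cursor(7)): buffer="xlceybceoce" (len 11), cursors c1@4 c4@7 c2@8 c3@11, authorship ..11..22.33
After op 4 (delete): buffer="xlcyboc" (len 7), cursors c1@3 c2@5 c4@5 c3@7, authorship ..1...3
After op 5 (insert('n')): buffer="xlcnybnnocn" (len 11), cursors c1@4 c2@8 c4@8 c3@11, authorship ..11..24.33
After op 6 (insert('n')): buffer="xlcnnybnnnnocnn" (len 15), cursors c1@5 c2@11 c4@11 c3@15, authorship ..111..2424.333
After op 7 (insert('d')): buffer="xlcnndybnnnnddocnnd" (len 19), cursors c1@6 c2@14 c4@14 c3@19, authorship ..1111..242424.3333
After op 8 (move_right): buffer="xlcnndybnnnnddocnnd" (len 19), cursors c1@7 c2@15 c4@15 c3@19, authorship ..1111..242424.3333
Authorship (.=original, N=cursor N): . . 1 1 1 1 . . 2 4 2 4 2 4 . 3 3 3 3
Index 9: author = 4

Answer: cursor 4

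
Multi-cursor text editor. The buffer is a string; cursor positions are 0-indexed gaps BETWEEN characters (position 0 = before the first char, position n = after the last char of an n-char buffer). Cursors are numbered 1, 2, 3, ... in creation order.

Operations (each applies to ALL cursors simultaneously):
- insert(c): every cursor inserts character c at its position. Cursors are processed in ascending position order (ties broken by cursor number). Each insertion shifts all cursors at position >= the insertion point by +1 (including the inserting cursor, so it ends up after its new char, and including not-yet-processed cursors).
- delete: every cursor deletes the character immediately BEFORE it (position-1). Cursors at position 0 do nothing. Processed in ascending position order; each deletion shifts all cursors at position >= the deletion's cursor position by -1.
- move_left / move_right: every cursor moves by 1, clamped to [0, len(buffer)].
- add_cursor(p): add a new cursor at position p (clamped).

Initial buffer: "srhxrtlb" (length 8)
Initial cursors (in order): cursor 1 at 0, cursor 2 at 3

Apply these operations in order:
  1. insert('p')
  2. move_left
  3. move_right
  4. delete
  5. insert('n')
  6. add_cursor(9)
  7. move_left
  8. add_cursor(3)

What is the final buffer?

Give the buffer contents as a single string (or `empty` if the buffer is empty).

Answer: nsrhnxrtlb

Derivation:
After op 1 (insert('p')): buffer="psrhpxrtlb" (len 10), cursors c1@1 c2@5, authorship 1...2.....
After op 2 (move_left): buffer="psrhpxrtlb" (len 10), cursors c1@0 c2@4, authorship 1...2.....
After op 3 (move_right): buffer="psrhpxrtlb" (len 10), cursors c1@1 c2@5, authorship 1...2.....
After op 4 (delete): buffer="srhxrtlb" (len 8), cursors c1@0 c2@3, authorship ........
After op 5 (insert('n')): buffer="nsrhnxrtlb" (len 10), cursors c1@1 c2@5, authorship 1...2.....
After op 6 (add_cursor(9)): buffer="nsrhnxrtlb" (len 10), cursors c1@1 c2@5 c3@9, authorship 1...2.....
After op 7 (move_left): buffer="nsrhnxrtlb" (len 10), cursors c1@0 c2@4 c3@8, authorship 1...2.....
After op 8 (add_cursor(3)): buffer="nsrhnxrtlb" (len 10), cursors c1@0 c4@3 c2@4 c3@8, authorship 1...2.....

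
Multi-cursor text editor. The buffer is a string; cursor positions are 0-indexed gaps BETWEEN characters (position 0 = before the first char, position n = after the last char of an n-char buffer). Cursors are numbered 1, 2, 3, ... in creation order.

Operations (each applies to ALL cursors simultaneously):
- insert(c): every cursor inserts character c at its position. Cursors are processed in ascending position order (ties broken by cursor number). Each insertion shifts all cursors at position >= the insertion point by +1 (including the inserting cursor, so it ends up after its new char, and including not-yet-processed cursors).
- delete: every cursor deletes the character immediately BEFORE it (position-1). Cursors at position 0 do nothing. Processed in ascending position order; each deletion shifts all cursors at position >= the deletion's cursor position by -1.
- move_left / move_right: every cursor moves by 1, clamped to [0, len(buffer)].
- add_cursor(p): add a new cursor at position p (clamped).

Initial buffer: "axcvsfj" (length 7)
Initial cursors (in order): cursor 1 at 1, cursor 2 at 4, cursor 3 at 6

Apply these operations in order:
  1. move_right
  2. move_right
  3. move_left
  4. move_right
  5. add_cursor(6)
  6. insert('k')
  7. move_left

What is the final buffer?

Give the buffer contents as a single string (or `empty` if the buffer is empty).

Answer: axckvsfkkjk

Derivation:
After op 1 (move_right): buffer="axcvsfj" (len 7), cursors c1@2 c2@5 c3@7, authorship .......
After op 2 (move_right): buffer="axcvsfj" (len 7), cursors c1@3 c2@6 c3@7, authorship .......
After op 3 (move_left): buffer="axcvsfj" (len 7), cursors c1@2 c2@5 c3@6, authorship .......
After op 4 (move_right): buffer="axcvsfj" (len 7), cursors c1@3 c2@6 c3@7, authorship .......
After op 5 (add_cursor(6)): buffer="axcvsfj" (len 7), cursors c1@3 c2@6 c4@6 c3@7, authorship .......
After op 6 (insert('k')): buffer="axckvsfkkjk" (len 11), cursors c1@4 c2@9 c4@9 c3@11, authorship ...1...24.3
After op 7 (move_left): buffer="axckvsfkkjk" (len 11), cursors c1@3 c2@8 c4@8 c3@10, authorship ...1...24.3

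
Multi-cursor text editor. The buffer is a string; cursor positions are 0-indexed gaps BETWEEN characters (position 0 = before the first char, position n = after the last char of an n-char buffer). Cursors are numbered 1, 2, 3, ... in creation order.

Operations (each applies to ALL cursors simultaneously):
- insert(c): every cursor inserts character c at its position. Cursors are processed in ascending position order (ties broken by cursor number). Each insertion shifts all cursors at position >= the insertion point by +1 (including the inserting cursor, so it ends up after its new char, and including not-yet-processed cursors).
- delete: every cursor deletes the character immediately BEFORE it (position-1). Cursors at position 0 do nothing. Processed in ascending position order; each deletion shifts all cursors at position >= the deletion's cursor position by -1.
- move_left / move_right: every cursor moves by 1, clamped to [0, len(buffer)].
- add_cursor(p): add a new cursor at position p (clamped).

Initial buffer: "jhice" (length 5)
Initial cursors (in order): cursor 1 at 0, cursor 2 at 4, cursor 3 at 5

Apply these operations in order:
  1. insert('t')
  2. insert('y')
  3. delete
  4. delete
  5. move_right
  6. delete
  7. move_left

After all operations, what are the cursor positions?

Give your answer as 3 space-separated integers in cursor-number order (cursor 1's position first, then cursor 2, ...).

After op 1 (insert('t')): buffer="tjhictet" (len 8), cursors c1@1 c2@6 c3@8, authorship 1....2.3
After op 2 (insert('y')): buffer="tyjhictyety" (len 11), cursors c1@2 c2@8 c3@11, authorship 11....22.33
After op 3 (delete): buffer="tjhictet" (len 8), cursors c1@1 c2@6 c3@8, authorship 1....2.3
After op 4 (delete): buffer="jhice" (len 5), cursors c1@0 c2@4 c3@5, authorship .....
After op 5 (move_right): buffer="jhice" (len 5), cursors c1@1 c2@5 c3@5, authorship .....
After op 6 (delete): buffer="hi" (len 2), cursors c1@0 c2@2 c3@2, authorship ..
After op 7 (move_left): buffer="hi" (len 2), cursors c1@0 c2@1 c3@1, authorship ..

Answer: 0 1 1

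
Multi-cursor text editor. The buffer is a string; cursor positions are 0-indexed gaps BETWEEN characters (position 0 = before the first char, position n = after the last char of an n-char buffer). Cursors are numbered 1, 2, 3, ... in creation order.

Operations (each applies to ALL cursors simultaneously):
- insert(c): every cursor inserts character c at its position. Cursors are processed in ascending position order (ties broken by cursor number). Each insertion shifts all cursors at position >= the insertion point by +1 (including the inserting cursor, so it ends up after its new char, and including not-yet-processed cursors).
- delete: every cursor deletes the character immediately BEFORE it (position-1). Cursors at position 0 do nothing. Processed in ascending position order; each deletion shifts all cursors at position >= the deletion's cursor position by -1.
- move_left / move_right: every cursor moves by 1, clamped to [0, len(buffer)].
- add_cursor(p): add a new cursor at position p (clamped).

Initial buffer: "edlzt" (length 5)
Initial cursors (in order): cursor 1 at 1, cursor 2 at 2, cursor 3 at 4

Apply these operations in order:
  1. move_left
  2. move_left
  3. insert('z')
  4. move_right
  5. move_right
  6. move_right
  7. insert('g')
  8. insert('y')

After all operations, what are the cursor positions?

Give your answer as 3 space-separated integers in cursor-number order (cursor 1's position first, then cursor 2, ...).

After op 1 (move_left): buffer="edlzt" (len 5), cursors c1@0 c2@1 c3@3, authorship .....
After op 2 (move_left): buffer="edlzt" (len 5), cursors c1@0 c2@0 c3@2, authorship .....
After op 3 (insert('z')): buffer="zzedzlzt" (len 8), cursors c1@2 c2@2 c3@5, authorship 12..3...
After op 4 (move_right): buffer="zzedzlzt" (len 8), cursors c1@3 c2@3 c3@6, authorship 12..3...
After op 5 (move_right): buffer="zzedzlzt" (len 8), cursors c1@4 c2@4 c3@7, authorship 12..3...
After op 6 (move_right): buffer="zzedzlzt" (len 8), cursors c1@5 c2@5 c3@8, authorship 12..3...
After op 7 (insert('g')): buffer="zzedzgglztg" (len 11), cursors c1@7 c2@7 c3@11, authorship 12..312...3
After op 8 (insert('y')): buffer="zzedzggyylztgy" (len 14), cursors c1@9 c2@9 c3@14, authorship 12..31212...33

Answer: 9 9 14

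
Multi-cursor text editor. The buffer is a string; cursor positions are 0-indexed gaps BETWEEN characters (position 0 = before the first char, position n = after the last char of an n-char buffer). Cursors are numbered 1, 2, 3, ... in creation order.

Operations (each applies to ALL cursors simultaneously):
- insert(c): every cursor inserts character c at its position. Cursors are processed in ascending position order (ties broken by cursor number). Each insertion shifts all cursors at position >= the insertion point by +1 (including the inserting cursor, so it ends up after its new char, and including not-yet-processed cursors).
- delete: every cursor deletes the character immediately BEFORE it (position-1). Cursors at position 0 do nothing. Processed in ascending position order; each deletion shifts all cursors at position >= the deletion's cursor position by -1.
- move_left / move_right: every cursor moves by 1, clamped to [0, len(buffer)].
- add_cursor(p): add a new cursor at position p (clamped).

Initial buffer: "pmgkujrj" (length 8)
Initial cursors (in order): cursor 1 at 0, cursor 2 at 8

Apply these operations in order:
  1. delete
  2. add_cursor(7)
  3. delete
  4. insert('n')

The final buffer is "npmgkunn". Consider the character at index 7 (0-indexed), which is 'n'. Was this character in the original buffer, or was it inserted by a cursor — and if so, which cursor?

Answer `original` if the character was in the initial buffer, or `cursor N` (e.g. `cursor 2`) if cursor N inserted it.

After op 1 (delete): buffer="pmgkujr" (len 7), cursors c1@0 c2@7, authorship .......
After op 2 (add_cursor(7)): buffer="pmgkujr" (len 7), cursors c1@0 c2@7 c3@7, authorship .......
After op 3 (delete): buffer="pmgku" (len 5), cursors c1@0 c2@5 c3@5, authorship .....
After op 4 (insert('n')): buffer="npmgkunn" (len 8), cursors c1@1 c2@8 c3@8, authorship 1.....23
Authorship (.=original, N=cursor N): 1 . . . . . 2 3
Index 7: author = 3

Answer: cursor 3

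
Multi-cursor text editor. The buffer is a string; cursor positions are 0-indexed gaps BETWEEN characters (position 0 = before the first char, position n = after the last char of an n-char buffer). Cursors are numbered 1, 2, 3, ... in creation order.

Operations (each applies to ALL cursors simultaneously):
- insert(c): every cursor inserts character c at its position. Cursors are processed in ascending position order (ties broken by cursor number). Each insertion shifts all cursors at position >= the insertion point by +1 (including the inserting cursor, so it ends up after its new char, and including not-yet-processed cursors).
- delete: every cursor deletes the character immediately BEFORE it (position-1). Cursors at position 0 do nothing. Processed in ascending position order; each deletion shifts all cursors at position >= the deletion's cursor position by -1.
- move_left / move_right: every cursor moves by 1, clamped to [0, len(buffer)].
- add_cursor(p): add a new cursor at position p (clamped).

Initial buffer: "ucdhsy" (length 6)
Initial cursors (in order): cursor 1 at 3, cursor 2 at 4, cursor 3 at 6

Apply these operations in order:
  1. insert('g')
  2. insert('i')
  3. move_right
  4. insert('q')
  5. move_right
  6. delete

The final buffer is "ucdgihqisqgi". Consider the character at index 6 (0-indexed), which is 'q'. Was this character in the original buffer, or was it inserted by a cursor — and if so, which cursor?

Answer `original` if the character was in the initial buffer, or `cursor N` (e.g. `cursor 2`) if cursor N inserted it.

After op 1 (insert('g')): buffer="ucdghgsyg" (len 9), cursors c1@4 c2@6 c3@9, authorship ...1.2..3
After op 2 (insert('i')): buffer="ucdgihgisygi" (len 12), cursors c1@5 c2@8 c3@12, authorship ...11.22..33
After op 3 (move_right): buffer="ucdgihgisygi" (len 12), cursors c1@6 c2@9 c3@12, authorship ...11.22..33
After op 4 (insert('q')): buffer="ucdgihqgisqygiq" (len 15), cursors c1@7 c2@11 c3@15, authorship ...11.122.2.333
After op 5 (move_right): buffer="ucdgihqgisqygiq" (len 15), cursors c1@8 c2@12 c3@15, authorship ...11.122.2.333
After op 6 (delete): buffer="ucdgihqisqgi" (len 12), cursors c1@7 c2@10 c3@12, authorship ...11.12.233
Authorship (.=original, N=cursor N): . . . 1 1 . 1 2 . 2 3 3
Index 6: author = 1

Answer: cursor 1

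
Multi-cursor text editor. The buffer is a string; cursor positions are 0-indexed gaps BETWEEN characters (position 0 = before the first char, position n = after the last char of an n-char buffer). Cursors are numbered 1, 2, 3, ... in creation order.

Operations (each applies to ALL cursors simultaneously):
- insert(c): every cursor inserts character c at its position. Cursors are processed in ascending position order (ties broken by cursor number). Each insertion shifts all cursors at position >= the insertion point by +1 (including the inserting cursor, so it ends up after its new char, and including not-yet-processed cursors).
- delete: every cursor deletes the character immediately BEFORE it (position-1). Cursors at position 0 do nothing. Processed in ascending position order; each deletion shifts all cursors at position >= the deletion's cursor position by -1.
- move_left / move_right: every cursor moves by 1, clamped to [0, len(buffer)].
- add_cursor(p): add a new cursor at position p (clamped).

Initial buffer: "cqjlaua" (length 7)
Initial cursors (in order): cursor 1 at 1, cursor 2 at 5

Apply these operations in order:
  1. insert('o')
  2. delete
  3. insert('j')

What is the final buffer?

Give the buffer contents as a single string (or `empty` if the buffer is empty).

Answer: cjqjlajua

Derivation:
After op 1 (insert('o')): buffer="coqjlaoua" (len 9), cursors c1@2 c2@7, authorship .1....2..
After op 2 (delete): buffer="cqjlaua" (len 7), cursors c1@1 c2@5, authorship .......
After op 3 (insert('j')): buffer="cjqjlajua" (len 9), cursors c1@2 c2@7, authorship .1....2..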